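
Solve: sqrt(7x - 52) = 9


Square both sides: 7x - 52 = 9^2 = 81
7x = 81 + 52 = 133
x = 19
Check: sqrt(7*19 - 52) = sqrt(81) = 9 ✓

x = 19


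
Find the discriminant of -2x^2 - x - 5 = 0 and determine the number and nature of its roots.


For ax^2 + bx + c = 0, discriminant D = b^2 - 4ac
Here a = -2, b = -1, c = -5
D = (-1)^2 - 4(-2)(-5) = 1 - 40 = -39

D = -39 < 0
The equation has no real roots (2 complex conjugate roots).

Discriminant = -39, no real roots (2 complex conjugate roots)


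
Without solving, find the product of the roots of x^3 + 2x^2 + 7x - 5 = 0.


By Vieta's formulas for x^3 + bx^2 + cx + d = 0:
  r1 + r2 + r3 = -b/a = -2
  r1*r2 + r1*r3 + r2*r3 = c/a = 7
  r1*r2*r3 = -d/a = 5


Product = 5


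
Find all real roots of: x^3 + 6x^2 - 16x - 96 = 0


Let p(x) = x^3 + 6x^2 - 16x - 96. By the rational root theorem (leading coefficient 1), any rational root is an integer divisor of 96: try ±1, ±2, ... in turn.
Test x = 1: value = -105 ≠ 0.
Test x = -1: value = -75 ≠ 0.
Test x = 2: value = -96 ≠ 0.
Test x = -2: value = -48 ≠ 0.
Test x = 3: value = -63 ≠ 0.
Test x = -3: value = -21 ≠ 0.
Test x = 4: value = 0 ✓, so (x - 4) is a factor.
Synthetic division by (x - 4): bring down 1; 1(4) + 6 = 10; 10(4) - 16 = 24; 24(4) - 96 = 0 → quotient x^2 + 10x + 24, remainder 0.
Solve the quadratic x^2 + 10x + 24 = 0: discriminant = 10^2 - 4(1)(24) = 100 - 96 = 4.
sqrt(4) = 2, so x = (-10 ± 2)/2: x = -4 or x = -6.

x = -6, x = -4, x = 4


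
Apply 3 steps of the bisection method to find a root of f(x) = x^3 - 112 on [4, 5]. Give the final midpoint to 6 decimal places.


f(x) = x^3 - 112
f(4) = -48 < 0
f(5) = 13 > 0

Step 1: midpoint = (4.000000 + 5.000000)/2 = 4.500000
  f(4.500000) = -20.875000
  f(mid) < 0, so root is in [4.500000, 5.000000]

Step 2: midpoint = (4.500000 + 5.000000)/2 = 4.750000
  f(4.750000) = -4.828125
  f(mid) < 0, so root is in [4.750000, 5.000000]

Step 3: midpoint = (4.750000 + 5.000000)/2 = 4.875000
  f(4.875000) = 3.857422
  f(mid) > 0, so root is in [4.750000, 4.875000]

midpoint = 4.875000


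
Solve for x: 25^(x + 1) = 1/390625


Express both sides with the same base.
1/390625 = 25^(-4)
Since the bases match, equate exponents: x + 1 = -4
So x = -4 - (1) = -5

x = -5


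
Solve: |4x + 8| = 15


An absolute value equation |expr| = 15 gives two cases:
Case 1: 4x + 8 = 15
  4x = 7, so x = 7/4
Case 2: 4x + 8 = -15
  4x = -23, so x = -23/4

x = -23/4, x = 7/4


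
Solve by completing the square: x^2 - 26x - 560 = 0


Start: x^2 - 26x - 560 = 0
Move constant: x^2 - 26x = 560
Half of -26 is -13, squared is 169
Add 169 to both sides: x^2 - 26x + 169 = 729
(x - 13)^2 = 729
x - 13 = ±27
x = 13 + 27 = 40 or x = 13 - 27 = -14

x = -14, x = 40


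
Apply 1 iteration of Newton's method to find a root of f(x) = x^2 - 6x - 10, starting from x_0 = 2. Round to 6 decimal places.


Newton's method: x_(n+1) = x_n - f(x_n)/f'(x_n)
f(x) = x^2 - 6x - 10
f'(x) = 2x - 6

Iteration 1:
  f(2.000000) = -18.000000
  f'(2.000000) = -2.000000
  x_1 = 2.000000 - (-18.000000)/(-2.000000) = -7.000000

x_1 = -7.000000


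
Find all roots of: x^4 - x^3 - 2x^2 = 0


The lowest-degree term is x^2, so x = 0 is a root with multiplicity 2. Factor out x^2:
  x^2 - x - 2 = 0
Solve the quadratic x^2 - x - 2 = 0: discriminant = (-1)^2 - 4(1)(-2) = 1 + 8 = 9.
sqrt(9) = 3, so x = (1 ± 3)/2: x = 2 or x = -1.
Collecting all roots found:

x = -1, x = 0 (multiplicity 2), x = 2


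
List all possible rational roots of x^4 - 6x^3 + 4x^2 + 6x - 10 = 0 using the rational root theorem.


Rational root theorem: possible roots are ±p/q where:
  p divides the constant term (-10): p ∈ {1, 2, 5, 10}
  q divides the leading coefficient (1): q ∈ {1}

All possible rational roots: -10, -5, -2, -1, 1, 2, 5, 10

-10, -5, -2, -1, 1, 2, 5, 10


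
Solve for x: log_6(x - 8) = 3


Convert to exponential form: x - 8 = 6^3 = 216
x = 216 + 8 = 224
Check: log_6(224 - 8) = log_6(216) = log_6(216) = 3 ✓

x = 224


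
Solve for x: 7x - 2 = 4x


Starting with: 7x - 2 = 4x
Move all x terms to left: (7 - 4)x = 0 + 2
Simplify: 3x = 2
Divide both sides by 3: x = 2/3

x = 2/3


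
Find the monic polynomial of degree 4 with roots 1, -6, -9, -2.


A monic polynomial with roots 1, -6, -9, -2 is:
p(x) = (x - 1)(x + 6)(x + 9)(x + 2)
After multiplying by (x - 1): x - 1
After multiplying by (x + 6): x^2 + 5x - 6
After multiplying by (x + 9): x^3 + 14x^2 + 39x - 54
After multiplying by (x + 2): x^4 + 16x^3 + 67x^2 + 24x - 108

x^4 + 16x^3 + 67x^2 + 24x - 108


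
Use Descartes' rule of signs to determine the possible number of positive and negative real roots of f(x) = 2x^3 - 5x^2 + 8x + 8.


Descartes' rule of signs:

For positive roots, count sign changes in f(x) = 2x^3 - 5x^2 + 8x + 8:
Signs of coefficients: +, -, +, +
Number of sign changes: 2
Possible positive real roots: 2, 0

For negative roots, examine f(-x) = -2x^3 - 5x^2 - 8x + 8:
Signs of coefficients: -, -, -, +
Number of sign changes: 1
Possible negative real roots: 1

Positive roots: 2 or 0; Negative roots: 1


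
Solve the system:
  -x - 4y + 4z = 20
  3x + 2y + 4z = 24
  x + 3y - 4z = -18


Using Cramer's rule. Expand each determinant along the first row.
D  = (-1)*[2*(-4) - 4*3] - (-4)*[3*(-4) - 4*1] + 4*[3*3 - 2*1]
  = (-1)*(-20) - (-4)*(-16) + 4*(7) = -16
Dx = 20*[2*(-4) - 4*3] - (-4)*[24*(-4) - 4*(-18)] + 4*[24*3 - 2*(-18)]
  = 20*(-20) - (-4)*(-24) + 4*(108) = -64
Dy = (-1)*[24*(-4) - 4*(-18)] - 20*[3*(-4) - 4*1] + 4*[3*(-18) - 24*1]
  = (-1)*(-24) - 20*(-16) + 4*(-78) = 32
Dz = (-1)*[2*(-18) - 24*3] - (-4)*[3*(-18) - 24*1] + 20*[3*3 - 2*1]
  = (-1)*(-108) - (-4)*(-78) + 20*(7) = -64
x = Dx/D = -64/-16 = 4, y = Dy/D = 32/-16 = -2, z = Dz/D = -64/-16 = 4
Check eq1: (-1)(4) + (-4)(-2) + (4)(4) = 20 = 20 ✓
Check eq2: (3)(4) + (2)(-2) + (4)(4) = 24 = 24 ✓
Check eq3: (1)(4) + (3)(-2) + (-4)(4) = -18 = -18 ✓

x = 4, y = -2, z = 4


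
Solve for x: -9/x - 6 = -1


Subtract -6 from both sides: -9/x = 5
Multiply both sides by x: -9 = 5 * x
Divide by 5: x = -9/5

x = -9/5


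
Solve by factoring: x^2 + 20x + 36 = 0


We need two numbers that multiply to 36 and add to 20.
Those numbers are 18 and 2 (since 18 * 2 = 36 and 18 + 2 = 20).
So x^2 + 20x + 36 = (x + 18)(x + 2) = 0
Setting each factor to zero: x = -18 or x = -2

x = -18, x = -2


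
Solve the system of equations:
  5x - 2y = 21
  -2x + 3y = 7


Using Cramer's rule:
Determinant D = (5)(3) - (-2)(-2) = 15 - 4 = 11
Dx = (21)(3) - (7)(-2) = 63 + 14 = 77
Dy = (5)(7) - (-2)(21) = 35 + 42 = 77
x = Dx/D = 77/11 = 7
y = Dy/D = 77/11 = 7

x = 7, y = 7


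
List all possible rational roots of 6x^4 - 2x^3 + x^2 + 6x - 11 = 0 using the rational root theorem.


Rational root theorem: possible roots are ±p/q where:
  p divides the constant term (-11): p ∈ {1, 11}
  q divides the leading coefficient (6): q ∈ {1, 2, 3, 6}

All possible rational roots: -11, -11/2, -11/3, -11/6, -1, -1/2, -1/3, -1/6, 1/6, 1/3, 1/2, 1, 11/6, 11/3, 11/2, 11

-11, -11/2, -11/3, -11/6, -1, -1/2, -1/3, -1/6, 1/6, 1/3, 1/2, 1, 11/6, 11/3, 11/2, 11


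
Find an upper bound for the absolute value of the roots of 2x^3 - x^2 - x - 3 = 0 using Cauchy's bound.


Cauchy's bound: all roots r satisfy |r| <= 1 + max(|a_i/a_n|) for i = 0,...,n-1
where a_n is the leading coefficient.

Coefficients: [2, -1, -1, -3]
Leading coefficient a_n = 2
Ratios |a_i/a_n|: 1/2, 1/2, 3/2
Maximum ratio: 3/2
Cauchy's bound: |r| <= 1 + 3/2 = 5/2

Upper bound = 5/2


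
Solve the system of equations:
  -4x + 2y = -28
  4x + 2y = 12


Using Cramer's rule:
Determinant D = (-4)(2) - (4)(2) = -8 - 8 = -16
Dx = (-28)(2) - (12)(2) = -56 - 24 = -80
Dy = (-4)(12) - (4)(-28) = -48 + 112 = 64
x = Dx/D = -80/-16 = 5
y = Dy/D = 64/-16 = -4

x = 5, y = -4


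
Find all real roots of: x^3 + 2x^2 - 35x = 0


The constant term is 0, so x = 0 is a root. Factor out x:
  x(x^2 + 2x - 35) = 0
Solve the quadratic x^2 + 2x - 35 = 0: discriminant = 2^2 - 4(1)(-35) = 4 + 140 = 144.
sqrt(144) = 12, so x = (-2 ± 12)/2: x = 5 or x = -7.

x = -7, x = 0, x = 5


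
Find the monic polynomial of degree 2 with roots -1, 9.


A monic polynomial with roots -1, 9 is:
p(x) = (x + 1)(x - 9)
After multiplying by (x + 1): x + 1
After multiplying by (x - 9): x^2 - 8x - 9

x^2 - 8x - 9


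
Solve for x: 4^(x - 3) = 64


Express both sides with the same base.
64 = 4^3
Since the bases match, equate exponents: x - 3 = 3
So x = 3 - (-3) = 6

x = 6


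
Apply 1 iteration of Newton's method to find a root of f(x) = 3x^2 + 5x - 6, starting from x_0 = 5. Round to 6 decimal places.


Newton's method: x_(n+1) = x_n - f(x_n)/f'(x_n)
f(x) = 3x^2 + 5x - 6
f'(x) = 6x + 5

Iteration 1:
  f(5.000000) = 94.000000
  f'(5.000000) = 35.000000
  x_1 = 5.000000 - (94.000000)/(35.000000) = 2.314286

x_1 = 2.314286


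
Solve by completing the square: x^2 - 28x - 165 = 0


Start: x^2 - 28x - 165 = 0
Move constant: x^2 - 28x = 165
Half of -28 is -14, squared is 196
Add 196 to both sides: x^2 - 28x + 196 = 361
(x - 14)^2 = 361
x - 14 = ±19
x = 14 + 19 = 33 or x = 14 - 19 = -5

x = -5, x = 33


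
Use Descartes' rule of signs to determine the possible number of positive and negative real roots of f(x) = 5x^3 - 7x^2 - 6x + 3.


Descartes' rule of signs:

For positive roots, count sign changes in f(x) = 5x^3 - 7x^2 - 6x + 3:
Signs of coefficients: +, -, -, +
Number of sign changes: 2
Possible positive real roots: 2, 0

For negative roots, examine f(-x) = -5x^3 - 7x^2 + 6x + 3:
Signs of coefficients: -, -, +, +
Number of sign changes: 1
Possible negative real roots: 1

Positive roots: 2 or 0; Negative roots: 1


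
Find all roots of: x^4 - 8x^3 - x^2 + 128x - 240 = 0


Let p(x) = x^4 - 8x^3 - x^2 + 128x - 240. By the rational root theorem (leading coefficient 1), any rational root is an integer divisor of 240: try ±1, ±2, ... in turn.
Test x = 1: value = -120 ≠ 0.
Test x = -1: value = -360 ≠ 0.
Test x = 2: value = -36 ≠ 0.
Test x = -2: value = -420 ≠ 0.
Test x = 3: value = 0 ✓, so (x - 3) is a factor.
Synthetic division by (x - 3): bring down 1; 1(3) - 8 = -5; (-5)(3) - 1 = -16; (-16)(3) + 128 = 80; 80(3) - 240 = 0 → quotient x^3 - 5x^2 - 16x + 80, remainder 0.
Continue with the quotient x^3 - 5x^2 - 16x + 80 (candidates must divide 80).
Test x = 4: value = 0 ✓, so (x - 4) is a factor.
Synthetic division by (x - 4): bring down 1; 1(4) - 5 = -1; (-1)(4) - 16 = -20; (-20)(4) + 80 = 0 → quotient x^2 - x - 20, remainder 0.
Solve the quadratic x^2 - x - 20 = 0: discriminant = (-1)^2 - 4(1)(-20) = 1 + 80 = 81.
sqrt(81) = 9, so x = (1 ± 9)/2: x = 5 or x = -4.
Collecting all roots found:

x = -4, x = 3, x = 4, x = 5


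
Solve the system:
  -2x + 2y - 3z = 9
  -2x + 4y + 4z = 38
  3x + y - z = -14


Using Cramer's rule. Expand each determinant along the first row.
D  = (-2)*[4*(-1) - 4*1] - 2*[(-2)*(-1) - 4*3] + (-3)*[(-2)*1 - 4*3]
  = (-2)*(-8) - 2*(-10) + (-3)*(-14) = 78
Dx = 9*[4*(-1) - 4*1] - 2*[38*(-1) - 4*(-14)] + (-3)*[38*1 - 4*(-14)]
  = 9*(-8) - 2*(18) + (-3)*(94) = -390
Dy = (-2)*[38*(-1) - 4*(-14)] - 9*[(-2)*(-1) - 4*3] + (-3)*[(-2)*(-14) - 38*3]
  = (-2)*(18) - 9*(-10) + (-3)*(-86) = 312
Dz = (-2)*[4*(-14) - 38*1] - 2*[(-2)*(-14) - 38*3] + 9*[(-2)*1 - 4*3]
  = (-2)*(-94) - 2*(-86) + 9*(-14) = 234
x = Dx/D = -390/78 = -5, y = Dy/D = 312/78 = 4, z = Dz/D = 234/78 = 3
Check eq1: (-2)(-5) + (2)(4) + (-3)(3) = 9 = 9 ✓
Check eq2: (-2)(-5) + (4)(4) + (4)(3) = 38 = 38 ✓
Check eq3: (3)(-5) + (1)(4) + (-1)(3) = -14 = -14 ✓

x = -5, y = 4, z = 3


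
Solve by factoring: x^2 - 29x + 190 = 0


We need two numbers that multiply to 190 and add to -29.
Those numbers are -10 and -19 (since (-10) * (-19) = 190 and (-10) + (-19) = -29).
So x^2 - 29x + 190 = (x - 10)(x - 19) = 0
Setting each factor to zero: x = 10 or x = 19

x = 10, x = 19


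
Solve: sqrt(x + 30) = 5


Square both sides: x + 30 = 5^2 = 25
x = 25 - 30 = -5
x = -5
Check: sqrt(1*(-5) + 30) = sqrt(25) = 5 ✓

x = -5


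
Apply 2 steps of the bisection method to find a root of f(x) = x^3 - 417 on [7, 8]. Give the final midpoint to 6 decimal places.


f(x) = x^3 - 417
f(7) = -74 < 0
f(8) = 95 > 0

Step 1: midpoint = (7.000000 + 8.000000)/2 = 7.500000
  f(7.500000) = 4.875000
  f(mid) > 0, so root is in [7.000000, 7.500000]

Step 2: midpoint = (7.000000 + 7.500000)/2 = 7.250000
  f(7.250000) = -35.921875
  f(mid) < 0, so root is in [7.250000, 7.500000]

midpoint = 7.250000


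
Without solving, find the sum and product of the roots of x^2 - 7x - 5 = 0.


By Vieta's formulas for ax^2 + bx + c = 0:
  Sum of roots = -b/a
  Product of roots = c/a

Here a = 1, b = -7, c = -5
Sum = -(-7)/1 = 7
Product = -5/1 = -5

Sum = 7, Product = -5


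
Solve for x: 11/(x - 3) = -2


Multiply both sides by (x - 3): 11 = -2(x - 3)
Distribute: 11 = -2x + 6
-2x = 11 - 6 = 5
x = -5/2

x = -5/2


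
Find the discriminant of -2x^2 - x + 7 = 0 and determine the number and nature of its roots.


For ax^2 + bx + c = 0, discriminant D = b^2 - 4ac
Here a = -2, b = -1, c = 7
D = (-1)^2 - 4(-2)(7) = 1 + 56 = 57

D = 57 > 0 but not a perfect square
The equation has 2 distinct real irrational roots.

Discriminant = 57, 2 distinct real irrational roots


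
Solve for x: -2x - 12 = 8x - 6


Starting with: -2x - 12 = 8x - 6
Move all x terms to left: (-2 - 8)x = -6 + 12
Simplify: -10x = 6
Divide both sides by -10: x = -3/5

x = -3/5


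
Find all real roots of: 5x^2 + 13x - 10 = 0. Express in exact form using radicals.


Using the quadratic formula: x = (-b ± sqrt(b^2 - 4ac)) / (2a)
Here a = 5, b = 13, c = -10
Discriminant = b^2 - 4ac = 13^2 - 4(5)(-10) = 169 + 200 = 369
Since discriminant = 369 > 0, there are two real roots.
x = (-13 ± 3*sqrt(41)) / 10
Numerically: x ≈ 0.6209 or x ≈ -3.2209

x = (-13 + 3*sqrt(41)) / 10 or x = (-13 - 3*sqrt(41)) / 10


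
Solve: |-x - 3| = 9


An absolute value equation |expr| = 9 gives two cases:
Case 1: -x - 3 = 9
  -x = 12, so x = -12
Case 2: -x - 3 = -9
  -x = -6, so x = 6

x = -12, x = 6


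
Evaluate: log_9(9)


We need the exponent such that 9^? = 9
9^1 = 9
Therefore log_9(9) = 1

1


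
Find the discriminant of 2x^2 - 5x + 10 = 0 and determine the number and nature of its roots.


For ax^2 + bx + c = 0, discriminant D = b^2 - 4ac
Here a = 2, b = -5, c = 10
D = (-5)^2 - 4(2)(10) = 25 - 80 = -55

D = -55 < 0
The equation has no real roots (2 complex conjugate roots).

Discriminant = -55, no real roots (2 complex conjugate roots)


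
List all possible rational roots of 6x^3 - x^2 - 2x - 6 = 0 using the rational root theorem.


Rational root theorem: possible roots are ±p/q where:
  p divides the constant term (-6): p ∈ {1, 2, 3, 6}
  q divides the leading coefficient (6): q ∈ {1, 2, 3, 6}

All possible rational roots: -6, -3, -2, -3/2, -1, -2/3, -1/2, -1/3, -1/6, 1/6, 1/3, 1/2, 2/3, 1, 3/2, 2, 3, 6

-6, -3, -2, -3/2, -1, -2/3, -1/2, -1/3, -1/6, 1/6, 1/3, 1/2, 2/3, 1, 3/2, 2, 3, 6


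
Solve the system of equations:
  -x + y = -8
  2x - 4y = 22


Using Cramer's rule:
Determinant D = (-1)(-4) - (2)(1) = 4 - 2 = 2
Dx = (-8)(-4) - (22)(1) = 32 - 22 = 10
Dy = (-1)(22) - (2)(-8) = -22 + 16 = -6
x = Dx/D = 10/2 = 5
y = Dy/D = -6/2 = -3

x = 5, y = -3


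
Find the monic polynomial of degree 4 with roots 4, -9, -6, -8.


A monic polynomial with roots 4, -9, -6, -8 is:
p(x) = (x - 4)(x + 9)(x + 6)(x + 8)
After multiplying by (x - 4): x - 4
After multiplying by (x + 9): x^2 + 5x - 36
After multiplying by (x + 6): x^3 + 11x^2 - 6x - 216
After multiplying by (x + 8): x^4 + 19x^3 + 82x^2 - 264x - 1728

x^4 + 19x^3 + 82x^2 - 264x - 1728


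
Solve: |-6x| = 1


An absolute value equation |expr| = 1 gives two cases:
Case 1: -6x = 1
  -6x = 1, so x = -1/6
Case 2: -6x = -1
  -6x = -1, so x = 1/6

x = -1/6, x = 1/6


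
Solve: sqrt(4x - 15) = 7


Square both sides: 4x - 15 = 7^2 = 49
4x = 49 + 15 = 64
x = 16
Check: sqrt(4*16 - 15) = sqrt(49) = 7 ✓

x = 16


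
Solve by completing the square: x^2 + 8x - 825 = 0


Start: x^2 + 8x - 825 = 0
Move constant: x^2 + 8x = 825
Half of 8 is 4, squared is 16
Add 16 to both sides: x^2 + 8x + 16 = 841
(x + 4)^2 = 841
x + 4 = ±29
x = -4 + 29 = 25 or x = -4 - 29 = -33

x = -33, x = 25


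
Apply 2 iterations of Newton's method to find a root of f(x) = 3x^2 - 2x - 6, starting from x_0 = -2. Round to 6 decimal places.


Newton's method: x_(n+1) = x_n - f(x_n)/f'(x_n)
f(x) = 3x^2 - 2x - 6
f'(x) = 6x - 2

Iteration 1:
  f(-2.000000) = 10.000000
  f'(-2.000000) = -14.000000
  x_1 = -2.000000 - (10.000000)/(-14.000000) = -1.285714

Iteration 2:
  f(-1.285714) = 1.530612
  f'(-1.285714) = -9.714286
  x_2 = -1.285714 - (1.530612)/(-9.714286) = -1.128151

x_2 = -1.128151


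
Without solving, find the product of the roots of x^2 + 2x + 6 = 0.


By Vieta's formulas for ax^2 + bx + c = 0:
  Sum of roots = -b/a
  Product of roots = c/a

Here a = 1, b = 2, c = 6
Sum = -(2)/1 = -2
Product = 6/1 = 6

Product = 6


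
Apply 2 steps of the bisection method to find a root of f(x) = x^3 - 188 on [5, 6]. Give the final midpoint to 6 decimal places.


f(x) = x^3 - 188
f(5) = -63 < 0
f(6) = 28 > 0

Step 1: midpoint = (5.000000 + 6.000000)/2 = 5.500000
  f(5.500000) = -21.625000
  f(mid) < 0, so root is in [5.500000, 6.000000]

Step 2: midpoint = (5.500000 + 6.000000)/2 = 5.750000
  f(5.750000) = 2.109375
  f(mid) > 0, so root is in [5.500000, 5.750000]

midpoint = 5.750000


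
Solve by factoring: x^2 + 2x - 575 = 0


We need two numbers that multiply to -575 and add to 2.
Those numbers are -23 and 25 (since (-23) * 25 = -575 and (-23) + 25 = 2).
So x^2 + 2x - 575 = (x - 23)(x + 25) = 0
Setting each factor to zero: x = 23 or x = -25

x = -25, x = 23


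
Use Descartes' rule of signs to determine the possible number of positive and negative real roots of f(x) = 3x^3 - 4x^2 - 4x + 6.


Descartes' rule of signs:

For positive roots, count sign changes in f(x) = 3x^3 - 4x^2 - 4x + 6:
Signs of coefficients: +, -, -, +
Number of sign changes: 2
Possible positive real roots: 2, 0

For negative roots, examine f(-x) = -3x^3 - 4x^2 + 4x + 6:
Signs of coefficients: -, -, +, +
Number of sign changes: 1
Possible negative real roots: 1

Positive roots: 2 or 0; Negative roots: 1


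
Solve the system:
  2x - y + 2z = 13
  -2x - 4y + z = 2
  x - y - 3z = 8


Using Cramer's rule. Expand each determinant along the first row.
D  = 2*[(-4)*(-3) - 1*(-1)] - (-1)*[(-2)*(-3) - 1*1] + 2*[(-2)*(-1) - (-4)*1]
  = 2*(13) - (-1)*(5) + 2*(6) = 43
Dx = 13*[(-4)*(-3) - 1*(-1)] - (-1)*[2*(-3) - 1*8] + 2*[2*(-1) - (-4)*8]
  = 13*(13) - (-1)*(-14) + 2*(30) = 215
Dy = 2*[2*(-3) - 1*8] - 13*[(-2)*(-3) - 1*1] + 2*[(-2)*8 - 2*1]
  = 2*(-14) - 13*(5) + 2*(-18) = -129
Dz = 2*[(-4)*8 - 2*(-1)] - (-1)*[(-2)*8 - 2*1] + 13*[(-2)*(-1) - (-4)*1]
  = 2*(-30) - (-1)*(-18) + 13*(6) = 0
x = Dx/D = 215/43 = 5, y = Dy/D = -129/43 = -3, z = Dz/D = 0/43 = 0
Check eq1: (2)(5) + (-1)(-3) + (2)(0) = 13 = 13 ✓
Check eq2: (-2)(5) + (-4)(-3) + (1)(0) = 2 = 2 ✓
Check eq3: (1)(5) + (-1)(-3) + (-3)(0) = 8 = 8 ✓

x = 5, y = -3, z = 0


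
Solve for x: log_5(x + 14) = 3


Convert to exponential form: x + 14 = 5^3 = 125
x = 125 - 14 = 111
Check: log_5(111 + 14) = log_5(125) = log_5(125) = 3 ✓

x = 111


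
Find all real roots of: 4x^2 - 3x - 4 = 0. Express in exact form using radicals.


Using the quadratic formula: x = (-b ± sqrt(b^2 - 4ac)) / (2a)
Here a = 4, b = -3, c = -4
Discriminant = b^2 - 4ac = (-3)^2 - 4(4)(-4) = 9 + 64 = 73
Since discriminant = 73 > 0, there are two real roots.
x = (3 ± sqrt(73)) / 8
Numerically: x ≈ 1.4430 or x ≈ -0.6930

x = (3 + sqrt(73)) / 8 or x = (3 - sqrt(73)) / 8


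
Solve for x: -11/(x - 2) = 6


Multiply both sides by (x - 2): -11 = 6(x - 2)
Distribute: -11 = 6x - 12
6x = -11 + 12 = 1
x = 1/6

x = 1/6


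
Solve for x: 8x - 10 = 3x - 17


Starting with: 8x - 10 = 3x - 17
Move all x terms to left: (8 - 3)x = -17 + 10
Simplify: 5x = -7
Divide both sides by 5: x = -7/5

x = -7/5


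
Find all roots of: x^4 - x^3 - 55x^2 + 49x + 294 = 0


Let p(x) = x^4 - x^3 - 55x^2 + 49x + 294. By the rational root theorem (leading coefficient 1), any rational root is an integer divisor of 294: try ±1, ±2, ... in turn.
Test x = 1: value = 288 ≠ 0.
Test x = -1: value = 192 ≠ 0.
Test x = 2: value = 180 ≠ 0.
Test x = -2: value = 0 ✓, so (x + 2) is a factor.
Synthetic division by (x + 2): bring down 1; 1(-2) - 1 = -3; (-3)(-2) - 55 = -49; (-49)(-2) + 49 = 147; 147(-2) + 294 = 0 → quotient x^3 - 3x^2 - 49x + 147, remainder 0.
Continue with the quotient x^3 - 3x^2 - 49x + 147 (candidates must divide 147).
Test x = 3: value = 0 ✓, so (x - 3) is a factor.
Synthetic division by (x - 3): bring down 1; 1(3) - 3 = 0; 0(3) - 49 = -49; (-49)(3) + 147 = 0 → quotient x^2 - 49, remainder 0.
Solve the quadratic x^2 - 49 = 0: discriminant = 0^2 - 4(1)(-49) = 0 + 196 = 196.
sqrt(196) = 14, so x = (0 ± 14)/2: x = 7 or x = -7.
Collecting all roots found:

x = -7, x = -2, x = 3, x = 7


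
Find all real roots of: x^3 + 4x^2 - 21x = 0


The constant term is 0, so x = 0 is a root. Factor out x:
  x(x^2 + 4x - 21) = 0
Solve the quadratic x^2 + 4x - 21 = 0: discriminant = 4^2 - 4(1)(-21) = 16 + 84 = 100.
sqrt(100) = 10, so x = (-4 ± 10)/2: x = 3 or x = -7.

x = -7, x = 0, x = 3


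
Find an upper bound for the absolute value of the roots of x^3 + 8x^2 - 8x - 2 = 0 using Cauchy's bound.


Cauchy's bound: all roots r satisfy |r| <= 1 + max(|a_i/a_n|) for i = 0,...,n-1
where a_n is the leading coefficient.

Coefficients: [1, 8, -8, -2]
Leading coefficient a_n = 1
Ratios |a_i/a_n|: 8, 8, 2
Maximum ratio: 8
Cauchy's bound: |r| <= 1 + 8 = 9

Upper bound = 9


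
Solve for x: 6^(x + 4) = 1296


Express both sides with the same base.
1296 = 6^4
Since the bases match, equate exponents: x + 4 = 4
So x = 4 - (4) = 0

x = 0


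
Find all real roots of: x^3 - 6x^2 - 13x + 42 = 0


Let p(x) = x^3 - 6x^2 - 13x + 42. By the rational root theorem (leading coefficient 1), any rational root is an integer divisor of 42: try ±1, ±2, ... in turn.
Test x = 1: value = 24 ≠ 0.
Test x = -1: value = 48 ≠ 0.
Test x = 2: value = 0 ✓, so (x - 2) is a factor.
Synthetic division by (x - 2): bring down 1; 1(2) - 6 = -4; (-4)(2) - 13 = -21; (-21)(2) + 42 = 0 → quotient x^2 - 4x - 21, remainder 0.
Solve the quadratic x^2 - 4x - 21 = 0: discriminant = (-4)^2 - 4(1)(-21) = 16 + 84 = 100.
sqrt(100) = 10, so x = (4 ± 10)/2: x = 7 or x = -3.

x = -3, x = 2, x = 7


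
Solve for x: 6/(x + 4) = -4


Multiply both sides by (x + 4): 6 = -4(x + 4)
Distribute: 6 = -4x - 16
-4x = 6 + 16 = 22
x = -11/2

x = -11/2


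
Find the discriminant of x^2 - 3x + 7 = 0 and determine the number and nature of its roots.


For ax^2 + bx + c = 0, discriminant D = b^2 - 4ac
Here a = 1, b = -3, c = 7
D = (-3)^2 - 4(1)(7) = 9 - 28 = -19

D = -19 < 0
The equation has no real roots (2 complex conjugate roots).

Discriminant = -19, no real roots (2 complex conjugate roots)


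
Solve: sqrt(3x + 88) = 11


Square both sides: 3x + 88 = 11^2 = 121
3x = 121 - 88 = 33
x = 11
Check: sqrt(3*11 + 88) = sqrt(121) = 11 ✓

x = 11


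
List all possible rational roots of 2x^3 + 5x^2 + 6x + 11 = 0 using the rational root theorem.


Rational root theorem: possible roots are ±p/q where:
  p divides the constant term (11): p ∈ {1, 11}
  q divides the leading coefficient (2): q ∈ {1, 2}

All possible rational roots: -11, -11/2, -1, -1/2, 1/2, 1, 11/2, 11

-11, -11/2, -1, -1/2, 1/2, 1, 11/2, 11


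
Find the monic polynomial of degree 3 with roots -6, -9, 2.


A monic polynomial with roots -6, -9, 2 is:
p(x) = (x + 6)(x + 9)(x - 2)
After multiplying by (x + 6): x + 6
After multiplying by (x + 9): x^2 + 15x + 54
After multiplying by (x - 2): x^3 + 13x^2 + 24x - 108

x^3 + 13x^2 + 24x - 108


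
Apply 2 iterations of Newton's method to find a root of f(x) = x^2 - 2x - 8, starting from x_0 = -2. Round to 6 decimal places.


Newton's method: x_(n+1) = x_n - f(x_n)/f'(x_n)
f(x) = x^2 - 2x - 8
f'(x) = 2x - 2

Iteration 1:
  f(-2.000000) = 0.000000
  f'(-2.000000) = -6.000000
  x_1 = -2.000000 - (0.000000)/(-6.000000) = -2.000000

Iteration 2:
  f(-2.000000) = 0.000000
  f'(-2.000000) = -6.000000
  x_2 = -2.000000 - (0.000000)/(-6.000000) = -2.000000

x_2 = -2.000000


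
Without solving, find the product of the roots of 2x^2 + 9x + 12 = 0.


By Vieta's formulas for ax^2 + bx + c = 0:
  Sum of roots = -b/a
  Product of roots = c/a

Here a = 2, b = 9, c = 12
Sum = -(9)/2 = -9/2
Product = 12/2 = 6

Product = 6


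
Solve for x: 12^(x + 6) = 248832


Express both sides with the same base.
248832 = 12^5
Since the bases match, equate exponents: x + 6 = 5
So x = 5 - (6) = -1

x = -1


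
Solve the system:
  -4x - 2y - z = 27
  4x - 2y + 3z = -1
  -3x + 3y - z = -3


Using Cramer's rule. Expand each determinant along the first row.
D  = (-4)*[(-2)*(-1) - 3*3] - (-2)*[4*(-1) - 3*(-3)] + (-1)*[4*3 - (-2)*(-3)]
  = (-4)*(-7) - (-2)*(5) + (-1)*(6) = 32
Dx = 27*[(-2)*(-1) - 3*3] - (-2)*[(-1)*(-1) - 3*(-3)] + (-1)*[(-1)*3 - (-2)*(-3)]
  = 27*(-7) - (-2)*(10) + (-1)*(-9) = -160
Dy = (-4)*[(-1)*(-1) - 3*(-3)] - 27*[4*(-1) - 3*(-3)] + (-1)*[4*(-3) - (-1)*(-3)]
  = (-4)*(10) - 27*(5) + (-1)*(-15) = -160
Dz = (-4)*[(-2)*(-3) - (-1)*3] - (-2)*[4*(-3) - (-1)*(-3)] + 27*[4*3 - (-2)*(-3)]
  = (-4)*(9) - (-2)*(-15) + 27*(6) = 96
x = Dx/D = -160/32 = -5, y = Dy/D = -160/32 = -5, z = Dz/D = 96/32 = 3
Check eq1: (-4)(-5) + (-2)(-5) + (-1)(3) = 27 = 27 ✓
Check eq2: (4)(-5) + (-2)(-5) + (3)(3) = -1 = -1 ✓
Check eq3: (-3)(-5) + (3)(-5) + (-1)(3) = -3 = -3 ✓

x = -5, y = -5, z = 3


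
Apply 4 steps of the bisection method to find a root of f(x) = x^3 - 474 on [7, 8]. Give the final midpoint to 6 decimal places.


f(x) = x^3 - 474
f(7) = -131 < 0
f(8) = 38 > 0

Step 1: midpoint = (7.000000 + 8.000000)/2 = 7.500000
  f(7.500000) = -52.125000
  f(mid) < 0, so root is in [7.500000, 8.000000]

Step 2: midpoint = (7.500000 + 8.000000)/2 = 7.750000
  f(7.750000) = -8.515625
  f(mid) < 0, so root is in [7.750000, 8.000000]

Step 3: midpoint = (7.750000 + 8.000000)/2 = 7.875000
  f(7.875000) = 14.373047
  f(mid) > 0, so root is in [7.750000, 7.875000]

Step 4: midpoint = (7.750000 + 7.875000)/2 = 7.812500
  f(7.812500) = 2.837158
  f(mid) > 0, so root is in [7.750000, 7.812500]

midpoint = 7.812500


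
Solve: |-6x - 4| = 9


An absolute value equation |expr| = 9 gives two cases:
Case 1: -6x - 4 = 9
  -6x = 13, so x = -13/6
Case 2: -6x - 4 = -9
  -6x = -5, so x = 5/6

x = -13/6, x = 5/6


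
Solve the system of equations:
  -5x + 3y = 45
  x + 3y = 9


Using Cramer's rule:
Determinant D = (-5)(3) - (1)(3) = -15 - 3 = -18
Dx = (45)(3) - (9)(3) = 135 - 27 = 108
Dy = (-5)(9) - (1)(45) = -45 - 45 = -90
x = Dx/D = 108/-18 = -6
y = Dy/D = -90/-18 = 5

x = -6, y = 5


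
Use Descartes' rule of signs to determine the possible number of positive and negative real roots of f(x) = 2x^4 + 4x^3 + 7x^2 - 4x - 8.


Descartes' rule of signs:

For positive roots, count sign changes in f(x) = 2x^4 + 4x^3 + 7x^2 - 4x - 8:
Signs of coefficients: +, +, +, -, -
Number of sign changes: 1
Possible positive real roots: 1

For negative roots, examine f(-x) = 2x^4 - 4x^3 + 7x^2 + 4x - 8:
Signs of coefficients: +, -, +, +, -
Number of sign changes: 3
Possible negative real roots: 3, 1

Positive roots: 1; Negative roots: 3 or 1


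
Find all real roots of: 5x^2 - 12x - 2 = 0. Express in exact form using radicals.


Using the quadratic formula: x = (-b ± sqrt(b^2 - 4ac)) / (2a)
Here a = 5, b = -12, c = -2
Discriminant = b^2 - 4ac = (-12)^2 - 4(5)(-2) = 144 + 40 = 184
Since discriminant = 184 > 0, there are two real roots.
x = (12 ± 2*sqrt(46)) / 10
Simplifying: x = (6 ± sqrt(46)) / 5
Numerically: x ≈ 2.5565 or x ≈ -0.1565

x = (6 + sqrt(46)) / 5 or x = (6 - sqrt(46)) / 5


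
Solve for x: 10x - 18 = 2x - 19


Starting with: 10x - 18 = 2x - 19
Move all x terms to left: (10 - 2)x = -19 + 18
Simplify: 8x = -1
Divide both sides by 8: x = -1/8

x = -1/8


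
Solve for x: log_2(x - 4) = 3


Convert to exponential form: x - 4 = 2^3 = 8
x = 8 + 4 = 12
Check: log_2(12 - 4) = log_2(8) = log_2(8) = 3 ✓

x = 12


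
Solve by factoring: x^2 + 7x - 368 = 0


We need two numbers that multiply to -368 and add to 7.
Those numbers are 23 and -16 (since 23 * (-16) = -368 and 23 + (-16) = 7).
So x^2 + 7x - 368 = (x + 23)(x - 16) = 0
Setting each factor to zero: x = -23 or x = 16

x = -23, x = 16


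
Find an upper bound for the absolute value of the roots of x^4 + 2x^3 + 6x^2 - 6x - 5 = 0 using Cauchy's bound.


Cauchy's bound: all roots r satisfy |r| <= 1 + max(|a_i/a_n|) for i = 0,...,n-1
where a_n is the leading coefficient.

Coefficients: [1, 2, 6, -6, -5]
Leading coefficient a_n = 1
Ratios |a_i/a_n|: 2, 6, 6, 5
Maximum ratio: 6
Cauchy's bound: |r| <= 1 + 6 = 7

Upper bound = 7


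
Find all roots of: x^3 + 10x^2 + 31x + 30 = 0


Let p(x) = x^3 + 10x^2 + 31x + 30. By the rational root theorem (leading coefficient 1), any rational root is an integer divisor of 30: try ±1, ±2, ... in turn.
Test x = 1: value = 72 ≠ 0.
Test x = -1: value = 8 ≠ 0.
Test x = 2: value = 140 ≠ 0.
Test x = -2: value = 0 ✓, so (x + 2) is a factor.
Synthetic division by (x + 2): bring down 1; 1(-2) + 10 = 8; 8(-2) + 31 = 15; 15(-2) + 30 = 0 → quotient x^2 + 8x + 15, remainder 0.
Solve the quadratic x^2 + 8x + 15 = 0: discriminant = 8^2 - 4(1)(15) = 64 - 60 = 4.
sqrt(4) = 2, so x = (-8 ± 2)/2: x = -3 or x = -5.
Collecting all roots found:

x = -5, x = -3, x = -2


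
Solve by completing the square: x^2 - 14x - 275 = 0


Start: x^2 - 14x - 275 = 0
Move constant: x^2 - 14x = 275
Half of -14 is -7, squared is 49
Add 49 to both sides: x^2 - 14x + 49 = 324
(x - 7)^2 = 324
x - 7 = ±18
x = 7 + 18 = 25 or x = 7 - 18 = -11

x = -11, x = 25


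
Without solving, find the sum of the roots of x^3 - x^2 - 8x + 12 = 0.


By Vieta's formulas for x^3 + bx^2 + cx + d = 0:
  r1 + r2 + r3 = -b/a = 1
  r1*r2 + r1*r3 + r2*r3 = c/a = -8
  r1*r2*r3 = -d/a = -12


Sum = 1


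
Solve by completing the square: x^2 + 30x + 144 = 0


Start: x^2 + 30x + 144 = 0
Move constant: x^2 + 30x = -144
Half of 30 is 15, squared is 225
Add 225 to both sides: x^2 + 30x + 225 = 81
(x + 15)^2 = 81
x + 15 = ±9
x = -15 + 9 = -6 or x = -15 - 9 = -24

x = -24, x = -6


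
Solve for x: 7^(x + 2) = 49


Express both sides with the same base.
49 = 7^2
Since the bases match, equate exponents: x + 2 = 2
So x = 2 - (2) = 0

x = 0


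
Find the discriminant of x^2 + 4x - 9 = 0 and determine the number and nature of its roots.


For ax^2 + bx + c = 0, discriminant D = b^2 - 4ac
Here a = 1, b = 4, c = -9
D = (4)^2 - 4(1)(-9) = 16 + 36 = 52

D = 52 > 0 but not a perfect square
The equation has 2 distinct real irrational roots.

Discriminant = 52, 2 distinct real irrational roots


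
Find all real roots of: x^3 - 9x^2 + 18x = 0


The constant term is 0, so x = 0 is a root. Factor out x:
  x(x^2 - 9x + 18) = 0
Solve the quadratic x^2 - 9x + 18 = 0: discriminant = (-9)^2 - 4(1)(18) = 81 - 72 = 9.
sqrt(9) = 3, so x = (9 ± 3)/2: x = 6 or x = 3.

x = 0, x = 3, x = 6


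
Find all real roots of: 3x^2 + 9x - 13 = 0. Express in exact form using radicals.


Using the quadratic formula: x = (-b ± sqrt(b^2 - 4ac)) / (2a)
Here a = 3, b = 9, c = -13
Discriminant = b^2 - 4ac = 9^2 - 4(3)(-13) = 81 + 156 = 237
Since discriminant = 237 > 0, there are two real roots.
x = (-9 ± sqrt(237)) / 6
Numerically: x ≈ 1.0658 or x ≈ -4.0658

x = (-9 + sqrt(237)) / 6 or x = (-9 - sqrt(237)) / 6


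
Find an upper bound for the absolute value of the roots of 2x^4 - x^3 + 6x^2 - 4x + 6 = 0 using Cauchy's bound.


Cauchy's bound: all roots r satisfy |r| <= 1 + max(|a_i/a_n|) for i = 0,...,n-1
where a_n is the leading coefficient.

Coefficients: [2, -1, 6, -4, 6]
Leading coefficient a_n = 2
Ratios |a_i/a_n|: 1/2, 3, 2, 3
Maximum ratio: 3
Cauchy's bound: |r| <= 1 + 3 = 4

Upper bound = 4


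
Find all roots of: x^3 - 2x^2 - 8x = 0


The constant term is 0, so x = 0 is a root. Factor out x:
  x^2 - 2x - 8 = 0
Solve the quadratic x^2 - 2x - 8 = 0: discriminant = (-2)^2 - 4(1)(-8) = 4 + 32 = 36.
sqrt(36) = 6, so x = (2 ± 6)/2: x = 4 or x = -2.
Collecting all roots found:

x = -2, x = 0, x = 4


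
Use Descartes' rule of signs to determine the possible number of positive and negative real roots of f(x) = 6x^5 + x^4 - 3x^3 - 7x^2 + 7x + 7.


Descartes' rule of signs:

For positive roots, count sign changes in f(x) = 6x^5 + x^4 - 3x^3 - 7x^2 + 7x + 7:
Signs of coefficients: +, +, -, -, +, +
Number of sign changes: 2
Possible positive real roots: 2, 0

For negative roots, examine f(-x) = -6x^5 + x^4 + 3x^3 - 7x^2 - 7x + 7:
Signs of coefficients: -, +, +, -, -, +
Number of sign changes: 3
Possible negative real roots: 3, 1

Positive roots: 2 or 0; Negative roots: 3 or 1


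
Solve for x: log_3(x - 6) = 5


Convert to exponential form: x - 6 = 3^5 = 243
x = 243 + 6 = 249
Check: log_3(249 - 6) = log_3(243) = log_3(243) = 5 ✓

x = 249


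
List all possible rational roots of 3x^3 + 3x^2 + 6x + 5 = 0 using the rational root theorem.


Rational root theorem: possible roots are ±p/q where:
  p divides the constant term (5): p ∈ {1, 5}
  q divides the leading coefficient (3): q ∈ {1, 3}

All possible rational roots: -5, -5/3, -1, -1/3, 1/3, 1, 5/3, 5

-5, -5/3, -1, -1/3, 1/3, 1, 5/3, 5


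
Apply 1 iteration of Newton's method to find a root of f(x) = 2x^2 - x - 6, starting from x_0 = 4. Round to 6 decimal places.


Newton's method: x_(n+1) = x_n - f(x_n)/f'(x_n)
f(x) = 2x^2 - x - 6
f'(x) = 4x - 1

Iteration 1:
  f(4.000000) = 22.000000
  f'(4.000000) = 15.000000
  x_1 = 4.000000 - (22.000000)/(15.000000) = 2.533333

x_1 = 2.533333


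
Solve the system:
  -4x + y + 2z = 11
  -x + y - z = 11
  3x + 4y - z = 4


Using Cramer's rule. Expand each determinant along the first row.
D  = (-4)*[1*(-1) - (-1)*4] - 1*[(-1)*(-1) - (-1)*3] + 2*[(-1)*4 - 1*3]
  = (-4)*(3) - 1*(4) + 2*(-7) = -30
Dx = 11*[1*(-1) - (-1)*4] - 1*[11*(-1) - (-1)*4] + 2*[11*4 - 1*4]
  = 11*(3) - 1*(-7) + 2*(40) = 120
Dy = (-4)*[11*(-1) - (-1)*4] - 11*[(-1)*(-1) - (-1)*3] + 2*[(-1)*4 - 11*3]
  = (-4)*(-7) - 11*(4) + 2*(-37) = -90
Dz = (-4)*[1*4 - 11*4] - 1*[(-1)*4 - 11*3] + 11*[(-1)*4 - 1*3]
  = (-4)*(-40) - 1*(-37) + 11*(-7) = 120
x = Dx/D = 120/-30 = -4, y = Dy/D = -90/-30 = 3, z = Dz/D = 120/-30 = -4
Check eq1: (-4)(-4) + (1)(3) + (2)(-4) = 11 = 11 ✓
Check eq2: (-1)(-4) + (1)(3) + (-1)(-4) = 11 = 11 ✓
Check eq3: (3)(-4) + (4)(3) + (-1)(-4) = 4 = 4 ✓

x = -4, y = 3, z = -4


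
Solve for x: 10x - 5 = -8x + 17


Starting with: 10x - 5 = -8x + 17
Move all x terms to left: (10 + 8)x = 17 + 5
Simplify: 18x = 22
Divide both sides by 18: x = 11/9

x = 11/9


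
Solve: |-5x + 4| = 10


An absolute value equation |expr| = 10 gives two cases:
Case 1: -5x + 4 = 10
  -5x = 6, so x = -6/5
Case 2: -5x + 4 = -10
  -5x = -14, so x = 14/5

x = -6/5, x = 14/5


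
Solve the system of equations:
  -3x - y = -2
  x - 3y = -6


Using Cramer's rule:
Determinant D = (-3)(-3) - (1)(-1) = 9 + 1 = 10
Dx = (-2)(-3) - (-6)(-1) = 6 - 6 = 0
Dy = (-3)(-6) - (1)(-2) = 18 + 2 = 20
x = Dx/D = 0/10 = 0
y = Dy/D = 20/10 = 2

x = 0, y = 2


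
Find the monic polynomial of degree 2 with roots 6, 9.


A monic polynomial with roots 6, 9 is:
p(x) = (x - 6)(x - 9)
After multiplying by (x - 6): x - 6
After multiplying by (x - 9): x^2 - 15x + 54

x^2 - 15x + 54


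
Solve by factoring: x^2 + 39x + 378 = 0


We need two numbers that multiply to 378 and add to 39.
Those numbers are 18 and 21 (since 18 * 21 = 378 and 18 + 21 = 39).
So x^2 + 39x + 378 = (x + 18)(x + 21) = 0
Setting each factor to zero: x = -18 or x = -21

x = -21, x = -18


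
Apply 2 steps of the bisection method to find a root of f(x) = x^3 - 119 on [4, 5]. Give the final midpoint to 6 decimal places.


f(x) = x^3 - 119
f(4) = -55 < 0
f(5) = 6 > 0

Step 1: midpoint = (4.000000 + 5.000000)/2 = 4.500000
  f(4.500000) = -27.875000
  f(mid) < 0, so root is in [4.500000, 5.000000]

Step 2: midpoint = (4.500000 + 5.000000)/2 = 4.750000
  f(4.750000) = -11.828125
  f(mid) < 0, so root is in [4.750000, 5.000000]

midpoint = 4.750000


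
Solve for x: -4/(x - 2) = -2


Multiply both sides by (x - 2): -4 = -2(x - 2)
Distribute: -4 = -2x + 4
-2x = -4 - 4 = -8
x = 4

x = 4


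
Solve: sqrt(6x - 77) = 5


Square both sides: 6x - 77 = 5^2 = 25
6x = 25 + 77 = 102
x = 17
Check: sqrt(6*17 - 77) = sqrt(25) = 5 ✓

x = 17


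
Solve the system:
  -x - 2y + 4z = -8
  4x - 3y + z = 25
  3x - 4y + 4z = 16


Using Cramer's rule. Expand each determinant along the first row.
D  = (-1)*[(-3)*4 - 1*(-4)] - (-2)*[4*4 - 1*3] + 4*[4*(-4) - (-3)*3]
  = (-1)*(-8) - (-2)*(13) + 4*(-7) = 6
Dx = (-8)*[(-3)*4 - 1*(-4)] - (-2)*[25*4 - 1*16] + 4*[25*(-4) - (-3)*16]
  = (-8)*(-8) - (-2)*(84) + 4*(-52) = 24
Dy = (-1)*[25*4 - 1*16] - (-8)*[4*4 - 1*3] + 4*[4*16 - 25*3]
  = (-1)*(84) - (-8)*(13) + 4*(-11) = -24
Dz = (-1)*[(-3)*16 - 25*(-4)] - (-2)*[4*16 - 25*3] + (-8)*[4*(-4) - (-3)*3]
  = (-1)*(52) - (-2)*(-11) + (-8)*(-7) = -18
x = Dx/D = 24/6 = 4, y = Dy/D = -24/6 = -4, z = Dz/D = -18/6 = -3
Check eq1: (-1)(4) + (-2)(-4) + (4)(-3) = -8 = -8 ✓
Check eq2: (4)(4) + (-3)(-4) + (1)(-3) = 25 = 25 ✓
Check eq3: (3)(4) + (-4)(-4) + (4)(-3) = 16 = 16 ✓

x = 4, y = -4, z = -3


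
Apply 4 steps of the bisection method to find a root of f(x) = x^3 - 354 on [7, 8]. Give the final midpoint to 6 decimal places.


f(x) = x^3 - 354
f(7) = -11 < 0
f(8) = 158 > 0

Step 1: midpoint = (7.000000 + 8.000000)/2 = 7.500000
  f(7.500000) = 67.875000
  f(mid) > 0, so root is in [7.000000, 7.500000]

Step 2: midpoint = (7.000000 + 7.500000)/2 = 7.250000
  f(7.250000) = 27.078125
  f(mid) > 0, so root is in [7.000000, 7.250000]

Step 3: midpoint = (7.000000 + 7.250000)/2 = 7.125000
  f(7.125000) = 7.705078
  f(mid) > 0, so root is in [7.000000, 7.125000]

Step 4: midpoint = (7.000000 + 7.125000)/2 = 7.062500
  f(7.062500) = -1.730225
  f(mid) < 0, so root is in [7.062500, 7.125000]

midpoint = 7.062500


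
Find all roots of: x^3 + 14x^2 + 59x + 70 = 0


Let p(x) = x^3 + 14x^2 + 59x + 70. By the rational root theorem (leading coefficient 1), any rational root is an integer divisor of 70: try ±1, ±2, ... in turn.
Test x = 1: value = 144 ≠ 0.
Test x = -1: value = 24 ≠ 0.
Test x = 2: value = 252 ≠ 0.
Test x = -2: value = 0 ✓, so (x + 2) is a factor.
Synthetic division by (x + 2): bring down 1; 1(-2) + 14 = 12; 12(-2) + 59 = 35; 35(-2) + 70 = 0 → quotient x^2 + 12x + 35, remainder 0.
Solve the quadratic x^2 + 12x + 35 = 0: discriminant = 12^2 - 4(1)(35) = 144 - 140 = 4.
sqrt(4) = 2, so x = (-12 ± 2)/2: x = -5 or x = -7.
Collecting all roots found:

x = -7, x = -5, x = -2


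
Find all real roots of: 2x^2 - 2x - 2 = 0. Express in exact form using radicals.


Using the quadratic formula: x = (-b ± sqrt(b^2 - 4ac)) / (2a)
Here a = 2, b = -2, c = -2
Discriminant = b^2 - 4ac = (-2)^2 - 4(2)(-2) = 4 + 16 = 20
Since discriminant = 20 > 0, there are two real roots.
x = (2 ± 2*sqrt(5)) / 4
Simplifying: x = (1 ± sqrt(5)) / 2
Numerically: x ≈ 1.6180 or x ≈ -0.6180

x = (1 + sqrt(5)) / 2 or x = (1 - sqrt(5)) / 2


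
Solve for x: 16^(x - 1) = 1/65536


Express both sides with the same base.
1/65536 = 16^(-4)
Since the bases match, equate exponents: x - 1 = -4
So x = -4 - (-1) = -3

x = -3


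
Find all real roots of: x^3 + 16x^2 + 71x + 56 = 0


Let p(x) = x^3 + 16x^2 + 71x + 56. By the rational root theorem (leading coefficient 1), any rational root is an integer divisor of 56: try ±1, ±2, ... in turn.
Test x = 1: value = 144 ≠ 0.
Test x = -1: value = 0 ✓, so (x + 1) is a factor.
Synthetic division by (x + 1): bring down 1; 1(-1) + 16 = 15; 15(-1) + 71 = 56; 56(-1) + 56 = 0 → quotient x^2 + 15x + 56, remainder 0.
Solve the quadratic x^2 + 15x + 56 = 0: discriminant = 15^2 - 4(1)(56) = 225 - 224 = 1.
sqrt(1) = 1, so x = (-15 ± 1)/2: x = -7 or x = -8.

x = -8, x = -7, x = -1
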